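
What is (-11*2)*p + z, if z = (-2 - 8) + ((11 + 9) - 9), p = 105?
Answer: -2309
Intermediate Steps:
z = 1 (z = -10 + (20 - 9) = -10 + 11 = 1)
(-11*2)*p + z = -11*2*105 + 1 = -22*105 + 1 = -2310 + 1 = -2309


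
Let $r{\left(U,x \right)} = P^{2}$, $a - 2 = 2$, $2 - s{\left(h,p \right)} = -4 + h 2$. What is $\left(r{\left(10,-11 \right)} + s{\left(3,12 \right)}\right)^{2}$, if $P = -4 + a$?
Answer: $0$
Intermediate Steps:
$s{\left(h,p \right)} = 6 - 2 h$ ($s{\left(h,p \right)} = 2 - \left(-4 + h 2\right) = 2 - \left(-4 + 2 h\right) = 6 - 2 h$)
$a = 4$ ($a = 2 + 2 = 4$)
$P = 0$ ($P = -4 + 4 = 0$)
$r{\left(U,x \right)} = 0$ ($r{\left(U,x \right)} = 0^{2} = 0$)
$\left(r{\left(10,-11 \right)} + s{\left(3,12 \right)}\right)^{2} = \left(0 + \left(6 - 6\right)\right)^{2} = \left(0 + 0\right)^{2} = 0^{2} = 0$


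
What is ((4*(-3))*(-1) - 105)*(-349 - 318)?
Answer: 62031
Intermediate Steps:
((4*(-3))*(-1) - 105)*(-349 - 318) = (-12*(-1) - 105)*(-667) = (12 - 105)*(-667) = -93*(-667) = 62031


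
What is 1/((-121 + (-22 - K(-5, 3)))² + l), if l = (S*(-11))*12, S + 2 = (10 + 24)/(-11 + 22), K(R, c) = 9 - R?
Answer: 1/24505 ≈ 4.0808e-5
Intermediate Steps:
S = 12/11 (S = -2 + (10 + 24)/(-11 + 22) = -2 + 34/11 = 12/11 ≈ 1.0909)
l = -144 (l = ((12/11)*(-11))*12 = -12*12 = -144)
1/((-121 + (-22 - K(-5, 3)))² + l) = 1/((-121 + (-22 - (9 - 1*(-5))))² - 144) = 1/((-121 + (-22 - (9 + 5)))² - 144) = 1/((-121 + (-22 - 1*14))² - 144) = 1/((-121 + (-22 - 14))² - 144) = 1/((-121 - 36)² - 144) = 1/((-157)² - 144) = 1/(24649 - 144) = 1/24505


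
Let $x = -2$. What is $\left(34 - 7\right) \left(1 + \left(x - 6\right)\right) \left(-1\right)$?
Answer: $189$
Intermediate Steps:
$\left(34 - 7\right) \left(1 + \left(x - 6\right)\right) \left(-1\right) = \left(34 - 7\right) \left(1 - 8\right) \left(-1\right) = 27 \left(1 - 8\right) \left(-1\right) = 27 \left(\left(-7\right) \left(-1\right)\right) = 27 \cdot 7 = 189$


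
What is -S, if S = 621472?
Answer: -621472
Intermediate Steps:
-S = -1*621472 = -621472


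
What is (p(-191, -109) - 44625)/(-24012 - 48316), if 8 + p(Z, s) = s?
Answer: 22371/36164 ≈ 0.61860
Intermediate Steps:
p(Z, s) = -8 + s
(p(-191, -109) - 44625)/(-24012 - 48316) = ((-8 - 109) - 44625)/(-24012 - 48316) = (-117 - 44625)/(-72328) = -44742*(-1/72328) = 22371/36164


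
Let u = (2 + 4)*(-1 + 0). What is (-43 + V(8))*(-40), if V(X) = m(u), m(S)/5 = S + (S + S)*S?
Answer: -11480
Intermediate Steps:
u = -6 (u = 6*(-1) = -6)
m(S) = 5*S + 10*S² (m(S) = 5*(S + (S + S)*S) = 5*(S + (2*S)*S) = 5*(S + 2*S²) = 5*S + 10*S²)
V(X) = 330 (V(X) = 5*(-6)*(1 + 2*(-6)) = 5*(-6)*(1 - 12) = 5*(-6)*(-11) = 330)
(-43 + V(8))*(-40) = (-43 + 330)*(-40) = 287*(-40) = -11480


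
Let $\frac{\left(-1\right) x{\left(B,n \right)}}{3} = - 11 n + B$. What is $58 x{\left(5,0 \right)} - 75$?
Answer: $-945$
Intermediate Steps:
$x{\left(B,n \right)} = - 3 B + 33 n$ ($x{\left(B,n \right)} = - 3 \left(- 11 n + B\right) = - 3 \left(B - 11 n\right) = - 3 B + 33 n$)
$58 x{\left(5,0 \right)} - 75 = 58 \left(\left(-3\right) 5 + 33 \cdot 0\right) - 75 = 58 \left(-15 + 0\right) - 75 = 58 \left(-15\right) - 75 = -870 - 75 = -945$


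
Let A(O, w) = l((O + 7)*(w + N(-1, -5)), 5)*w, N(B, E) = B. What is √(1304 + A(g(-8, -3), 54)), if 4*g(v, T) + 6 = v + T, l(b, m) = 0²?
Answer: 2*√326 ≈ 36.111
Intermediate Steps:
l(b, m) = 0
g(v, T) = -3/2 + T/4 + v/4 (g(v, T) = -3/2 + (v + T)/4 = -3/2 + (T + v)/4 = -3/2 + (T/4 + v/4) = -3/2 + T/4 + v/4)
A(O, w) = 0 (A(O, w) = 0*w = 0)
√(1304 + A(g(-8, -3), 54)) = √(1304 + 0) = √1304 = 2*√326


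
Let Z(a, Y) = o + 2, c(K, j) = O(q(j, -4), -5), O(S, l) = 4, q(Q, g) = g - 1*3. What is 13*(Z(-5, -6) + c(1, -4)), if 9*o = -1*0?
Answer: 78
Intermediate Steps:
o = 0 (o = (-1*0)/9 = (1/9)*0 = 0)
q(Q, g) = -3 + g (q(Q, g) = g - 3 = -3 + g)
c(K, j) = 4
Z(a, Y) = 2 (Z(a, Y) = 0 + 2 = 2)
13*(Z(-5, -6) + c(1, -4)) = 13*(2 + 4) = 13*6 = 78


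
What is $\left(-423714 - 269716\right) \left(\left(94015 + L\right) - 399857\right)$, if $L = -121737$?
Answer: $296496105970$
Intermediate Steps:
$\left(-423714 - 269716\right) \left(\left(94015 + L\right) - 399857\right) = \left(-423714 - 269716\right) \left(\left(94015 - 121737\right) - 399857\right) = - 693430 \left(-27722 - 399857\right) = \left(-693430\right) \left(-427579\right) = 296496105970$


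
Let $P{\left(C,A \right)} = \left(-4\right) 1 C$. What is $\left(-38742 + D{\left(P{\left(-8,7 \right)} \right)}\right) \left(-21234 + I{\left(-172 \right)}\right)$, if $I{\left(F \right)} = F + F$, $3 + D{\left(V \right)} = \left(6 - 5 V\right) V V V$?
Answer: $109724496826$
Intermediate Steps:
$P{\left(C,A \right)} = - 4 C$
$D{\left(V \right)} = -3 + V^{3} \left(6 - 5 V\right)$ ($D{\left(V \right)} = -3 + \left(6 - 5 V\right) V V V = -3 + \left(6 - 5 V\right) V^{2} V = -3 + \left(6 - 5 V\right) V^{3} = -3 + V^{3} \left(6 - 5 V\right)$)
$I{\left(F \right)} = 2 F$
$\left(-38742 + D{\left(P{\left(-8,7 \right)} \right)}\right) \left(-21234 + I{\left(-172 \right)}\right) = \left(-38742 - \left(3 - 196608 + 5242880\right)\right) \left(-21234 + 2 \left(-172\right)\right) = \left(-38742 - \left(3 - 196608 + 5242880\right)\right) \left(-21234 - 344\right) = \left(-38742 - 5046275\right) \left(-21578\right) = \left(-5085017\right) \left(-21578\right) = 109724496826$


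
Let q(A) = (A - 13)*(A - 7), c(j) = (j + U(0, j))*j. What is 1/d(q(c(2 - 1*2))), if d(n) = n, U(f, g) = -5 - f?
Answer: 1/91 ≈ 0.010989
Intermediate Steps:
c(j) = j*(-5 + j) (c(j) = (j + (-5 - 1*0))*j = (j + (-5 + 0))*j = (j - 5)*j = (-5 + j)*j = j*(-5 + j))
q(A) = (-13 + A)*(-7 + A)
1/d(q(c(2 - 1*2))) = 1/(91 + ((2 - 1*2)*(-5 + (2 - 1*2)))² - 20*(2 - 1*2)*(-5 + (2 - 1*2))) = 1/(91 + ((2 - 2)*(-5 + (2 - 2)))² - 20*(2 - 2)*(-5 + (2 - 2))) = 1/(91 + (0*(-5 + 0))² - 0*(-5 + 0)) = 1/(91 + (0*(-5))² - 0*(-5)) = 1/(91 + 0² - 20*0) = 1/(91 + 0 + 0) = 1/91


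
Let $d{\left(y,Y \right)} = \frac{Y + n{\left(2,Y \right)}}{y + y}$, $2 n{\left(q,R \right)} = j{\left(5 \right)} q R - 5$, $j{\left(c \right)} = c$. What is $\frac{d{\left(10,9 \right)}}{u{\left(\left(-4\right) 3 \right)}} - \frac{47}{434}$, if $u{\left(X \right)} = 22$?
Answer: $\frac{1671}{190960} \approx 0.0087505$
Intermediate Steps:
$n{\left(q,R \right)} = - \frac{5}{2} + \frac{5 R q}{2}$ ($n{\left(q,R \right)} = \frac{5 q R - 5}{2} = \frac{5 R q - 5}{2} = \frac{-5 + 5 R q}{2} = - \frac{5}{2} + \frac{5 R q}{2}$)
$d{\left(y,Y \right)} = \frac{- \frac{5}{2} + 6 Y}{2 y}$ ($d{\left(y,Y \right)} = \frac{Y + \left(- \frac{5}{2} + \frac{5}{2} Y 2\right)}{y + y} = \frac{Y + \left(- \frac{5}{2} + 5 Y\right)}{2 y} = \left(- \frac{5}{2} + 6 Y\right) \frac{1}{2 y} = \frac{- \frac{5}{2} + 6 Y}{2 y}$)
$\frac{d{\left(10,9 \right)}}{u{\left(\left(-4\right) 3 \right)}} - \frac{47}{434} = \frac{\frac{1}{4} \cdot \frac{1}{10} \left(-5 + 12 \cdot 9\right)}{22} - \frac{47}{434} = \frac{1}{4} \cdot \frac{1}{10} \left(-5 + 108\right) \frac{1}{22} - \frac{47}{434} = \frac{1}{4} \cdot \frac{1}{10} \cdot 103 \cdot \frac{1}{22} - \frac{47}{434} = \frac{103}{40} \cdot \frac{1}{22} - \frac{47}{434} = \frac{103}{880} - \frac{47}{434} = \frac{1671}{190960}$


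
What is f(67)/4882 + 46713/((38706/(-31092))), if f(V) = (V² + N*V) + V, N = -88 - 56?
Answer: -590901400052/15746891 ≈ -37525.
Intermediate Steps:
N = -144
f(V) = V² - 143*V (f(V) = (V² - 144*V) + V = V² - 143*V)
f(67)/4882 + 46713/((38706/(-31092))) = (67*(-143 + 67))/4882 + 46713/((38706/(-31092))) = (67*(-76))*(1/4882) + 46713/((38706*(-1/31092))) = -5092*1/4882 + 46713/(-6451/5182) = -2546/2441 + 46713*(-5182/6451) = -2546/2441 - 242066766/6451 = -590901400052/15746891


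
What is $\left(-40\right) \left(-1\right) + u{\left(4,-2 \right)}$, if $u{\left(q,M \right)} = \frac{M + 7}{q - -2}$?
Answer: $\frac{245}{6} \approx 40.833$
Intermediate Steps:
$u{\left(q,M \right)} = \frac{7 + M}{2 + q}$ ($u{\left(q,M \right)} = \frac{7 + M}{q + \left(-2 + 4\right)} = \frac{7 + M}{q + 2} = \frac{7 + M}{2 + q}$)
$\left(-40\right) \left(-1\right) + u{\left(4,-2 \right)} = \left(-40\right) \left(-1\right) + \frac{7 - 2}{2 + 4} = 40 + \frac{1}{6} \cdot 5 = 40 + \frac{5}{6} = \frac{245}{6}$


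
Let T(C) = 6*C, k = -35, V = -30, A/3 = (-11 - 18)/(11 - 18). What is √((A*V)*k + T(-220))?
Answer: √11730 ≈ 108.31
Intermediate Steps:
A = 87/7 (A = 3*((-11 - 18)/(11 - 18)) = 3*(-29/(-7)) = 3*(-29*(-⅐)) = 3*(29/7) = 87/7 ≈ 12.429)
√((A*V)*k + T(-220)) = √(((87/7)*(-30))*(-35) + 6*(-220)) = √(-2610/7*(-35) - 1320) = √(13050 - 1320) = √11730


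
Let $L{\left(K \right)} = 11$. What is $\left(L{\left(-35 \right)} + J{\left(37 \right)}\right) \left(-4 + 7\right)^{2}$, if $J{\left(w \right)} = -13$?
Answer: $-18$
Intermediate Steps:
$\left(L{\left(-35 \right)} + J{\left(37 \right)}\right) \left(-4 + 7\right)^{2} = \left(11 - 13\right) \left(-4 + 7\right)^{2} = - 2 \cdot 3^{2} = \left(-2\right) 9 = -18$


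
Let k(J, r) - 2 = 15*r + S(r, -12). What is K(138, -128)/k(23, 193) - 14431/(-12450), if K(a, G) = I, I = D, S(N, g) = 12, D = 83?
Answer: 43013129/36217050 ≈ 1.1876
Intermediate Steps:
I = 83
K(a, G) = 83
k(J, r) = 14 + 15*r (k(J, r) = 2 + (15*r + 12) = 2 + (12 + 15*r) = 14 + 15*r)
K(138, -128)/k(23, 193) - 14431/(-12450) = 83/(14 + 15*193) - 14431/(-12450) = 83/(14 + 2895) - 14431*(-1/12450) = 83/2909 + 14431/12450 = 43013129/36217050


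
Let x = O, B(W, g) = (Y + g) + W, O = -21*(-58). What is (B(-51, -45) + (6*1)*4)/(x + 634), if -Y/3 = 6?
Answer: -45/926 ≈ -0.048596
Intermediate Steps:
Y = -18 (Y = -3*6 = -18)
O = 1218
B(W, g) = -18 + W + g (B(W, g) = (-18 + g) + W = -18 + W + g)
x = 1218
(B(-51, -45) + (6*1)*4)/(x + 634) = ((-18 - 51 - 45) + (6*1)*4)/(1218 + 634) = (-114 + 6*4)/1852 = (-114 + 24)*(1/1852) = -90*1/1852 = -45/926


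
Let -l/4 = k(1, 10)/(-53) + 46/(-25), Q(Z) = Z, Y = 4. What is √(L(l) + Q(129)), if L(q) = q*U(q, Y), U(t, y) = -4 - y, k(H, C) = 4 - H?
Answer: √4796977/265 ≈ 8.2649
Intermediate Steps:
l = 10052/1325 (l = -4*((4 - 1*1)/(-53) + 46/(-25)) = -4*((4 - 1)*(-1/53) + 46*(-1/25)) = -4*(3*(-1/53) - 46/25) = -4*(-3/53 - 46/25) = -4*(-2513/1325) = 10052/1325 ≈ 7.5864)
L(q) = -8*q (L(q) = q*(-4 - 1*4) = q*(-4 - 4) = q*(-8) = -8*q)
√(L(l) + Q(129)) = √(-8*10052/1325 + 129) = √(-80416/1325 + 129) = √(90509/1325) = √4796977/265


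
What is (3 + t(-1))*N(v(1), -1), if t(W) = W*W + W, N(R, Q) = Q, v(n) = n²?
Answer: -3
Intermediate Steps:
t(W) = W + W² (t(W) = W² + W = W + W²)
(3 + t(-1))*N(v(1), -1) = (3 - (1 - 1))*(-1) = (3 - 1*0)*(-1) = (3 + 0)*(-1) = 3*(-1) = -3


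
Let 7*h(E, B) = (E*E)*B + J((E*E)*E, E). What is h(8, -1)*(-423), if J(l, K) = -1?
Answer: 27495/7 ≈ 3927.9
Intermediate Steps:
h(E, B) = -1/7 + B*E**2/7 (h(E, B) = ((E*E)*B - 1)/7 = (E**2*B - 1)/7 = (B*E**2 - 1)/7 = (-1 + B*E**2)/7 = -1/7 + B*E**2/7)
h(8, -1)*(-423) = (-1/7 + (1/7)*(-1)*8**2)*(-423) = (-1/7 + (1/7)*(-1)*64)*(-423) = (-1/7 - 64/7)*(-423) = -65/7*(-423) = 27495/7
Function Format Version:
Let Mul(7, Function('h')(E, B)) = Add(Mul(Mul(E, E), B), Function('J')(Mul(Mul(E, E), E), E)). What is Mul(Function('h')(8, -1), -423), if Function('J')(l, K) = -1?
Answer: Rational(27495, 7) ≈ 3927.9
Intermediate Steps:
Function('h')(E, B) = Add(Rational(-1, 7), Mul(Rational(1, 7), B, Pow(E, 2))) (Function('h')(E, B) = Mul(Rational(1, 7), Add(Mul(Mul(E, E), B), -1)) = Mul(Rational(1, 7), Add(Mul(Pow(E, 2), B), -1)) = Mul(Rational(1, 7), Add(Mul(B, Pow(E, 2)), -1)) = Mul(Rational(1, 7), Add(-1, Mul(B, Pow(E, 2)))) = Add(Rational(-1, 7), Mul(Rational(1, 7), B, Pow(E, 2))))
Mul(Function('h')(8, -1), -423) = Mul(Add(Rational(-1, 7), Mul(Rational(1, 7), -1, Pow(8, 2))), -423) = Mul(Add(Rational(-1, 7), Mul(Rational(1, 7), -1, 64)), -423) = Mul(Add(Rational(-1, 7), Rational(-64, 7)), -423) = Mul(Rational(-65, 7), -423) = Rational(27495, 7)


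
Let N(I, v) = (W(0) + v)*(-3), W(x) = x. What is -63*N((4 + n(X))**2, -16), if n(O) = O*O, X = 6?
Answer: -3024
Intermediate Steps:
n(O) = O**2
N(I, v) = -3*v (N(I, v) = (0 + v)*(-3) = v*(-3) = -3*v)
-63*N((4 + n(X))**2, -16) = -(-189)*(-16) = -63*48 = -3024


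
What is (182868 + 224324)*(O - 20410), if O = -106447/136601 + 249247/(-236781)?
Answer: -268832610394138278688/32344521381 ≈ -8.3115e+9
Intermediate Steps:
O = -59252016554/32344521381 (O = -106447*1/136601 + 249247*(-1/236781) = -106447/136601 - 249247/236781 = -59252016554/32344521381 ≈ -1.8319)
(182868 + 224324)*(O - 20410) = (182868 + 224324)*(-59252016554/32344521381 - 20410) = 407192*(-660210933402764/32344521381) = -268832610394138278688/32344521381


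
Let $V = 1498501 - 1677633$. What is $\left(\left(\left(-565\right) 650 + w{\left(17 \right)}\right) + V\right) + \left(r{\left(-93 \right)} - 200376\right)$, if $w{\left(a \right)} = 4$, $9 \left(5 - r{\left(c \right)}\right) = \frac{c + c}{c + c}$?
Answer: $- \frac{6720742}{9} \approx -7.4675 \cdot 10^{5}$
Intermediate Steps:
$r{\left(c \right)} = \frac{44}{9}$ ($r{\left(c \right)} = 5 - \frac{\left(c + c\right) \frac{1}{c + c}}{9} = 5 - \frac{2 c \frac{1}{2 c}}{9} = 5 - \frac{1}{9} = \frac{44}{9}$)
$V = -179132$ ($V = 1498501 - 1677633 = -179132$)
$\left(\left(\left(-565\right) 650 + w{\left(17 \right)}\right) + V\right) + \left(r{\left(-93 \right)} - 200376\right) = \left(\left(\left(-565\right) 650 + 4\right) - 179132\right) + \left(\frac{44}{9} - 200376\right) = \left(\left(-367250 + 4\right) - 179132\right) - \frac{1803340}{9} = \left(-367246 - 179132\right) - \frac{1803340}{9} = -546378 - \frac{1803340}{9} = - \frac{6720742}{9}$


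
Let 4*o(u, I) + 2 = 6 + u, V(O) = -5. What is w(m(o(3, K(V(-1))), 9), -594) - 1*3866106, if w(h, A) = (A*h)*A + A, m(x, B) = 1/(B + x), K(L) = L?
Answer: -164856756/43 ≈ -3.8339e+6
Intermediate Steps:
o(u, I) = 1 + u/4 (o(u, I) = -½ + (6 + u)/4 = -½ + (3/2 + u/4) = 1 + u/4)
w(h, A) = A + h*A² (w(h, A) = h*A² + A = A + h*A²)
w(m(o(3, K(V(-1))), 9), -594) - 1*3866106 = -594*(1 - 594/(9 + (1 + (¼)*3))) - 1*3866106 = -594*(1 - 594/(9 + (1 + ¾))) - 3866106 = -594*(1 - 594/(9 + 7/4)) - 3866106 = -594*(1 - 594/43/4) - 3866106 = -594*(1 - 594*4/43) - 3866106 = -594*(1 - 2376/43) - 3866106 = -594*(-2333/43) - 3866106 = 1385802/43 - 3866106 = -164856756/43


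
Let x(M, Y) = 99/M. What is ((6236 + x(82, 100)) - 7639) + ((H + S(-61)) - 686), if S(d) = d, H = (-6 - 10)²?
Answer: -155209/82 ≈ -1892.8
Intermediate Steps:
H = 256 (H = (-16)² = 256)
((6236 + x(82, 100)) - 7639) + ((H + S(-61)) - 686) = ((6236 + 99/82) - 7639) + ((256 - 61) - 686) = ((6236 + 99*(1/82)) - 7639) + (195 - 686) = ((6236 + 99/82) - 7639) - 491 = (511451/82 - 7639) - 491 = -114947/82 - 491 = -155209/82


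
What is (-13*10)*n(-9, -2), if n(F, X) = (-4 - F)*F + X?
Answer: 6110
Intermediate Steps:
n(F, X) = X + F*(-4 - F) (n(F, X) = F*(-4 - F) + X = X + F*(-4 - F))
(-13*10)*n(-9, -2) = (-13*10)*(-2 - 1*(-9)² - 4*(-9)) = -130*(-2 - 1*81 + 36) = -130*(-2 - 81 + 36) = -130*(-47) = 6110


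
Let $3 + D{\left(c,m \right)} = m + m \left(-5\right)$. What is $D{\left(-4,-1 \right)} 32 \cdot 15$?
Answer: $480$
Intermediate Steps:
$D{\left(c,m \right)} = -3 - 4 m$ ($D{\left(c,m \right)} = -3 + \left(m + m \left(-5\right)\right) = -3 + \left(m - 5 m\right) = -3 - 4 m$)
$D{\left(-4,-1 \right)} 32 \cdot 15 = \left(-3 - -4\right) 32 \cdot 15 = \left(-3 + 4\right) 32 \cdot 15 = 1 \cdot 32 \cdot 15 = 32 \cdot 15 = 480$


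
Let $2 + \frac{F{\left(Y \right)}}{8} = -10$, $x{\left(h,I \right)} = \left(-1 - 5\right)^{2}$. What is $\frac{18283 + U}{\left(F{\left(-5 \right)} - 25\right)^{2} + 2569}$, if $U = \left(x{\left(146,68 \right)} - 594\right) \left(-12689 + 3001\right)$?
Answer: $\frac{5424187}{17210} \approx 315.18$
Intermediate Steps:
$x{\left(h,I \right)} = 36$ ($x{\left(h,I \right)} = \left(-6\right)^{2} = 36$)
$F{\left(Y \right)} = -96$ ($F{\left(Y \right)} = -16 + 8 \left(-10\right) = -16 - 80 = -96$)
$U = 5405904$ ($U = \left(36 - 594\right) \left(-12689 + 3001\right) = \left(-558\right) \left(-9688\right) = 5405904$)
$\frac{18283 + U}{\left(F{\left(-5 \right)} - 25\right)^{2} + 2569} = \frac{18283 + 5405904}{\left(-96 - 25\right)^{2} + 2569} = \frac{5424187}{\left(-121\right)^{2} + 2569} = \frac{5424187}{14641 + 2569} = \frac{5424187}{17210}$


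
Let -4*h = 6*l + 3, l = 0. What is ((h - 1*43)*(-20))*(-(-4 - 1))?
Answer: 4375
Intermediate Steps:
h = -¾ (h = -(6*0 + 3)/4 = -(0 + 3)/4 = -¼*3 = -¾ ≈ -0.75000)
((h - 1*43)*(-20))*(-(-4 - 1)) = ((-¾ - 1*43)*(-20))*(-(-4 - 1)) = ((-¾ - 43)*(-20))*(-1*(-5)) = -175/4*(-20)*5 = 875*5 = 4375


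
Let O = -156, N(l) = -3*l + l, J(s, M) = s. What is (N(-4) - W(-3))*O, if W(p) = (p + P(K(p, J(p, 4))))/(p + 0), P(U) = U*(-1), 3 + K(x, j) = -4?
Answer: -1456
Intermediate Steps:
K(x, j) = -7 (K(x, j) = -3 - 4 = -7)
N(l) = -2*l
P(U) = -U
W(p) = (7 + p)/p (W(p) = (p - 1*(-7))/(p + 0) = (p + 7)/p = (7 + p)/p)
(N(-4) - W(-3))*O = (-2*(-4) - (7 - 3)/(-3))*(-156) = (8 - (-1)*4/3)*(-156) = (8 - 1*(-4/3))*(-156) = (8 + 4/3)*(-156) = (28/3)*(-156) = -1456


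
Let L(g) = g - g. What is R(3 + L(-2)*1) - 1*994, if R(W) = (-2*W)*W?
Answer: -1012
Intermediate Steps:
L(g) = 0
R(W) = -2*W**2
R(3 + L(-2)*1) - 1*994 = -2*(3 + 0*1)**2 - 1*994 = -2*(3 + 0)**2 - 994 = -2*3**2 - 994 = -2*9 - 994 = -18 - 994 = -1012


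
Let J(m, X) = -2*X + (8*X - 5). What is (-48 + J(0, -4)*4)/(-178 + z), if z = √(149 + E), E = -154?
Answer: 29192/31689 + 164*I*√5/31689 ≈ 0.9212 + 0.011572*I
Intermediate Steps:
J(m, X) = -5 + 6*X (J(m, X) = -2*X + (-5 + 8*X) = -5 + 6*X)
z = I*√5 (z = √(149 - 154) = √(-5) = I*√5 ≈ 2.2361*I)
(-48 + J(0, -4)*4)/(-178 + z) = (-48 + (-5 + 6*(-4))*4)/(-178 + I*√5) = (-48 + (-5 - 24)*4)/(-178 + I*√5) = (-48 - 29*4)/(-178 + I*√5) = (-48 - 116)/(-178 + I*√5) = -164/(-178 + I*√5)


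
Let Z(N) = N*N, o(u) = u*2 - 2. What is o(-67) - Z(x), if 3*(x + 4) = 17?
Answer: -1249/9 ≈ -138.78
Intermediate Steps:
x = 5/3 (x = -4 + (1/3)*17 = -4 + 17/3 = 5/3 ≈ 1.6667)
o(u) = -2 + 2*u (o(u) = 2*u - 2 = -2 + 2*u)
Z(N) = N**2
o(-67) - Z(x) = (-2 + 2*(-67)) - (5/3)**2 = (-2 - 134) - 1*25/9 = -136 - 25/9 = -1249/9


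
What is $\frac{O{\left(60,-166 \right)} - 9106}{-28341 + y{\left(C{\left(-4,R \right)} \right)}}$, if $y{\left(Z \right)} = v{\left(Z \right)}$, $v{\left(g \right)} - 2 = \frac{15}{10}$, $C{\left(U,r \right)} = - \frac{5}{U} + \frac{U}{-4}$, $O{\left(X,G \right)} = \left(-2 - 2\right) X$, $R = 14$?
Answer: $\frac{18692}{56675} \approx 0.32981$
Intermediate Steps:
$O{\left(X,G \right)} = - 4 X$
$C{\left(U,r \right)} = - \frac{5}{U} - \frac{U}{4}$ ($C{\left(U,r \right)} = - \frac{5}{U} + U \left(- \frac{1}{4}\right) = - \frac{5}{U} - \frac{U}{4}$)
$v{\left(g \right)} = \frac{7}{2}$ ($v{\left(g \right)} = 2 + \frac{15}{10} = 2 + 15 \cdot \frac{1}{10} = 2 + \frac{3}{2} = \frac{7}{2}$)
$y{\left(Z \right)} = \frac{7}{2}$
$\frac{O{\left(60,-166 \right)} - 9106}{-28341 + y{\left(C{\left(-4,R \right)} \right)}} = \frac{\left(-4\right) 60 - 9106}{-28341 + \frac{7}{2}} = \frac{-240 - 9106}{- \frac{56675}{2}} = \left(-9346\right) \left(- \frac{2}{56675}\right) = \frac{18692}{56675}$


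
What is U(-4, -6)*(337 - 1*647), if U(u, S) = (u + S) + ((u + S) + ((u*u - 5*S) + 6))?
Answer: -9920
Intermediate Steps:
U(u, S) = 6 + u**2 - 3*S + 2*u (U(u, S) = (S + u) + ((S + u) + ((u**2 - 5*S) + 6)) = (S + u) + ((S + u) + (6 + u**2 - 5*S)) = (S + u) + (6 + u + u**2 - 4*S) = 6 + u**2 - 3*S + 2*u)
U(-4, -6)*(337 - 1*647) = (6 + (-4)**2 - 3*(-6) + 2*(-4))*(337 - 1*647) = (6 + 16 + 18 - 8)*(337 - 647) = 32*(-310) = -9920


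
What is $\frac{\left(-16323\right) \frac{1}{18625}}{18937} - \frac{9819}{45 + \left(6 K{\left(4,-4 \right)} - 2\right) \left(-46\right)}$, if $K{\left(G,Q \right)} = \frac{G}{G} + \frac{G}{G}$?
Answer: $\frac{692634096366}{29274234875} \approx 23.66$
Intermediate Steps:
$K{\left(G,Q \right)} = 2$ ($K{\left(G,Q \right)} = 1 + 1 = 2$)
$\frac{\left(-16323\right) \frac{1}{18625}}{18937} - \frac{9819}{45 + \left(6 K{\left(4,-4 \right)} - 2\right) \left(-46\right)} = \frac{\left(-16323\right) \frac{1}{18625}}{18937} - \frac{9819}{45 + \left(6 \cdot 2 - 2\right) \left(-46\right)} = \left(-16323\right) \frac{1}{18625} \cdot \frac{1}{18937} - \frac{9819}{45 + \left(12 - 2\right) \left(-46\right)} = \left(- \frac{16323}{18625}\right) \frac{1}{18937} - \frac{9819}{45 + 10 \left(-46\right)} = - \frac{16323}{352701625} - \frac{9819}{45 - 460} = - \frac{16323}{352701625} - \frac{9819}{-415} = - \frac{16323}{352701625} - - \frac{9819}{415} = - \frac{16323}{352701625} + \frac{9819}{415} = \frac{692634096366}{29274234875}$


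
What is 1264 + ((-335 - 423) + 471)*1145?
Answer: -327351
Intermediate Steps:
1264 + ((-335 - 423) + 471)*1145 = 1264 + (-758 + 471)*1145 = 1264 - 287*1145 = 1264 - 328615 = -327351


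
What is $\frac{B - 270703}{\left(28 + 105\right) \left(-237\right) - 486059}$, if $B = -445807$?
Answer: $\frac{71651}{51758} \approx 1.3843$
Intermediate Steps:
$\frac{B - 270703}{\left(28 + 105\right) \left(-237\right) - 486059} = \frac{-445807 - 270703}{\left(28 + 105\right) \left(-237\right) - 486059} = - \frac{716510}{133 \left(-237\right) - 486059} = - \frac{716510}{-31521 - 486059} = - \frac{716510}{-517580} = \left(-716510\right) \left(- \frac{1}{517580}\right) = \frac{71651}{51758}$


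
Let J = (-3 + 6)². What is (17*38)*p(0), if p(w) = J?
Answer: 5814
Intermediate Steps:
J = 9 (J = 3² = 9)
p(w) = 9
(17*38)*p(0) = (17*38)*9 = 646*9 = 5814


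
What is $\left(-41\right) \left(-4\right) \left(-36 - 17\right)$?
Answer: $-8692$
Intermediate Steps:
$\left(-41\right) \left(-4\right) \left(-36 - 17\right) = 164 \left(-36 - 17\right) = 164 \left(-53\right) = -8692$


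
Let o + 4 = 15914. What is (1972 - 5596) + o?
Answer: 12286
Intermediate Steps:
o = 15910 (o = -4 + 15914 = 15910)
(1972 - 5596) + o = (1972 - 5596) + 15910 = -3624 + 15910 = 12286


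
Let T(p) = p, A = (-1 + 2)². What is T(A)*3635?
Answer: 3635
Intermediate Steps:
A = 1 (A = 1² = 1)
T(A)*3635 = 1*3635 = 3635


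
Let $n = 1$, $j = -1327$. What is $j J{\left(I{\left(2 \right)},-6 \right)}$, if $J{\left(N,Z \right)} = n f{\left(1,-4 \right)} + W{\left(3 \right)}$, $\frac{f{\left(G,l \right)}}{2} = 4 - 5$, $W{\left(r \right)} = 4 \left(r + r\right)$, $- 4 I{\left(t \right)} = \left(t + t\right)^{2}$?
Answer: $-29194$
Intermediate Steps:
$I{\left(t \right)} = - t^{2}$ ($I{\left(t \right)} = - \frac{\left(t + t\right)^{2}}{4} = - \frac{\left(2 t\right)^{2}}{4} = - \frac{4 t^{2}}{4} = - t^{2}$)
$W{\left(r \right)} = 8 r$ ($W{\left(r \right)} = 4 \cdot 2 r = 8 r$)
$f{\left(G,l \right)} = -2$ ($f{\left(G,l \right)} = 2 \left(4 - 5\right) = 2 \left(-1\right) = -2$)
$J{\left(N,Z \right)} = 22$ ($J{\left(N,Z \right)} = 1 \left(-2\right) + 8 \cdot 3 = -2 + 24 = 22$)
$j J{\left(I{\left(2 \right)},-6 \right)} = \left(-1327\right) 22 = -29194$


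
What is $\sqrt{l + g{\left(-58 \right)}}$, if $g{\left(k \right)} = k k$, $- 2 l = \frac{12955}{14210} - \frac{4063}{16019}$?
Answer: $\frac{\sqrt{142277549946458911}}{6503714} \approx 57.997$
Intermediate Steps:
$l = - \frac{29958183}{91051996}$ ($l = - \frac{\frac{12955}{14210} - \frac{4063}{16019}}{2} = - \frac{12955 \cdot \frac{1}{14210} - \frac{4063}{16019}}{2} = - \frac{\frac{2591}{2842} - \frac{4063}{16019}}{2} = \left(- \frac{1}{2}\right) \frac{29958183}{45525998} = - \frac{29958183}{91051996} \approx -0.32902$)
$g{\left(k \right)} = k^{2}$
$\sqrt{l + g{\left(-58 \right)}} = \sqrt{- \frac{29958183}{91051996} + \left(-58\right)^{2}} = \sqrt{- \frac{29958183}{91051996} + 3364} = \sqrt{\frac{306268956361}{91051996}} = \frac{\sqrt{142277549946458911}}{6503714}$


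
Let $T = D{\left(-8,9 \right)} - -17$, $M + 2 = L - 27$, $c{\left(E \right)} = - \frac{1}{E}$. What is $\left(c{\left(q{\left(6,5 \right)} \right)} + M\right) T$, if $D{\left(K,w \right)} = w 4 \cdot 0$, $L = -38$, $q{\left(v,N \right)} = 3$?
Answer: $- \frac{3434}{3} \approx -1144.7$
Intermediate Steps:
$M = -67$ ($M = -2 - 65 = -67$)
$D{\left(K,w \right)} = 0$ ($D{\left(K,w \right)} = 4 w 0 = 0$)
$T = 17$ ($T = 0 - -17 = 0 + 17 = 17$)
$\left(c{\left(q{\left(6,5 \right)} \right)} + M\right) T = \left(- \frac{1}{3} - 67\right) 17 = \left(- \frac{202}{3}\right) 17 = - \frac{3434}{3}$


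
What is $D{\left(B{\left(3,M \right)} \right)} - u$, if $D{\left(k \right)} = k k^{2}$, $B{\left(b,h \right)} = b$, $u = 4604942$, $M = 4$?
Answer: $-4604915$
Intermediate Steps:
$D{\left(k \right)} = k^{3}$
$D{\left(B{\left(3,M \right)} \right)} - u = 3^{3} - 4604942 = 27 - 4604942 = -4604915$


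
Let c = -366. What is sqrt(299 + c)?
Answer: I*sqrt(67) ≈ 8.1853*I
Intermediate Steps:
sqrt(299 + c) = sqrt(299 - 366) = sqrt(-67) = I*sqrt(67)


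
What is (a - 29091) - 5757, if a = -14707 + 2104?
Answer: -47451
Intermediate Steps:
a = -12603
(a - 29091) - 5757 = (-12603 - 29091) - 5757 = -41694 - 5757 = -47451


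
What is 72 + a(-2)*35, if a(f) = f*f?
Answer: 212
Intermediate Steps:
a(f) = f**2
72 + a(-2)*35 = 72 + (-2)**2*35 = 72 + 4*35 = 72 + 140 = 212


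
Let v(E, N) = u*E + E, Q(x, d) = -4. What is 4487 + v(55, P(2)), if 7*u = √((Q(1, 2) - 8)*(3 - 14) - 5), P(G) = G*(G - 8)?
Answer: 4542 + 55*√127/7 ≈ 4630.5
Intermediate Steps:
P(G) = G*(-8 + G)
u = √127/7 (u = √((-4 - 8)*(3 - 14) - 5)/7 = √(-12*(-11) - 5)/7 = √(132 - 5)/7 = √127/7 ≈ 1.6099)
v(E, N) = E + E*√127/7 (v(E, N) = (√127/7)*E + E = E*√127/7 + E = E + E*√127/7)
4487 + v(55, P(2)) = 4487 + (⅐)*55*(7 + √127) = 4487 + (55 + 55*√127/7) = 4542 + 55*√127/7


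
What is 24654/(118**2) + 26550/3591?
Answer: 25456373/2777838 ≈ 9.1641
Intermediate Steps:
24654/(118**2) + 26550/3591 = 24654/13924 + 26550*(1/3591) = 24654*(1/13924) + 2950/399 = 12327/6962 + 2950/399 = 25456373/2777838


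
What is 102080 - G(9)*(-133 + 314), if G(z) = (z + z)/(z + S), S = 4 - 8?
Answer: 507142/5 ≈ 1.0143e+5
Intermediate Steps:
S = -4
G(z) = 2*z/(-4 + z) (G(z) = (z + z)/(z - 4) = (2*z)/(-4 + z) = 2*z/(-4 + z))
102080 - G(9)*(-133 + 314) = 102080 - 2*9/(-4 + 9)*(-133 + 314) = 102080 - 2*9/5*181 = 102080 - 2*9*(1/5)*181 = 102080 - 18*181/5 = 102080 - 1*3258/5 = 102080 - 3258/5 = 507142/5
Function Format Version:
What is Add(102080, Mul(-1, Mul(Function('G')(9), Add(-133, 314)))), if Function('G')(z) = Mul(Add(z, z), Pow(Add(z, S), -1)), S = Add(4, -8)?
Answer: Rational(507142, 5) ≈ 1.0143e+5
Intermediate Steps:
S = -4
Function('G')(z) = Mul(2, z, Pow(Add(-4, z), -1)) (Function('G')(z) = Mul(Add(z, z), Pow(Add(z, -4), -1)) = Mul(Mul(2, z), Pow(Add(-4, z), -1)) = Mul(2, z, Pow(Add(-4, z), -1)))
Add(102080, Mul(-1, Mul(Function('G')(9), Add(-133, 314)))) = Add(102080, Mul(-1, Mul(Mul(2, 9, Pow(Add(-4, 9), -1)), Add(-133, 314)))) = Add(102080, Mul(-1, Mul(Mul(2, 9, Pow(5, -1)), 181))) = Add(102080, Mul(-1, Mul(Mul(2, 9, Rational(1, 5)), 181))) = Add(102080, Mul(-1, Mul(Rational(18, 5), 181))) = Add(102080, Mul(-1, Rational(3258, 5))) = Add(102080, Rational(-3258, 5)) = Rational(507142, 5)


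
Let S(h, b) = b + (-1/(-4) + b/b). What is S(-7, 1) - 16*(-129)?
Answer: 8265/4 ≈ 2066.3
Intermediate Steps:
S(h, b) = 5/4 + b (S(h, b) = b + (-1*(-¼) + 1) = b + (¼ + 1) = b + 5/4 = 5/4 + b)
S(-7, 1) - 16*(-129) = (5/4 + 1) - 16*(-129) = 9/4 + 2064 = 8265/4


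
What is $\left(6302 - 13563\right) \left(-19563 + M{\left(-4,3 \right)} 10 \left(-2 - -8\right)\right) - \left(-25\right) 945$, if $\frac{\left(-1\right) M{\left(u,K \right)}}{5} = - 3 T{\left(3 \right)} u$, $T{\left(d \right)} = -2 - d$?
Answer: $11372568$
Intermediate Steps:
$M{\left(u,K \right)} = - 75 u$ ($M{\left(u,K \right)} = - 5 - 3 \left(-2 - 3\right) u = - 5 \left(-3\right) \left(-5\right) u = - 5 \cdot 15 u = - 75 u$)
$\left(6302 - 13563\right) \left(-19563 + M{\left(-4,3 \right)} 10 \left(-2 - -8\right)\right) - \left(-25\right) 945 = \left(6302 - 13563\right) \left(-19563 + \left(-75\right) \left(-4\right) 10 \left(-2 - -8\right)\right) - \left(-25\right) 945 = - 7261 \left(-19563 + 300 \cdot 10 \left(-2 + 8\right)\right) - -23625 = - 7261 \left(-19563 + 3000 \cdot 6\right) + 23625 = - 7261 \left(-19563 + 18000\right) + 23625 = \left(-7261\right) \left(-1563\right) + 23625 = 11348943 + 23625 = 11372568$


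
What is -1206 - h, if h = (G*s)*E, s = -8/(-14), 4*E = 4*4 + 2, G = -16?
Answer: -8154/7 ≈ -1164.9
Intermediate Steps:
E = 9/2 (E = (4*4 + 2)/4 = (16 + 2)/4 = (¼)*18 = 9/2 ≈ 4.5000)
s = 4/7 (s = -8*(-1/14) = 4/7 ≈ 0.57143)
h = -288/7 (h = -16*4/7*(9/2) = -64/7*9/2 = -288/7 ≈ -41.143)
-1206 - h = -1206 - 1*(-288/7) = -1206 + 288/7 = -8154/7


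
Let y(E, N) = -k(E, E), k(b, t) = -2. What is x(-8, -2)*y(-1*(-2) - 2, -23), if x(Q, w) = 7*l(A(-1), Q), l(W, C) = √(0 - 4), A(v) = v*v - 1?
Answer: 28*I ≈ 28.0*I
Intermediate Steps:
A(v) = -1 + v² (A(v) = v² - 1 = -1 + v²)
l(W, C) = 2*I (l(W, C) = √(-4) = 2*I)
y(E, N) = 2 (y(E, N) = -1*(-2) = 2)
x(Q, w) = 14*I (x(Q, w) = 7*(2*I) = 14*I)
x(-8, -2)*y(-1*(-2) - 2, -23) = (14*I)*2 = 28*I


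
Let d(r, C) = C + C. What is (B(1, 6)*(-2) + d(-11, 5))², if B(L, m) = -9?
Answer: 784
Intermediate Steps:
d(r, C) = 2*C
(B(1, 6)*(-2) + d(-11, 5))² = (-9*(-2) + 2*5)² = (18 + 10)² = 28² = 784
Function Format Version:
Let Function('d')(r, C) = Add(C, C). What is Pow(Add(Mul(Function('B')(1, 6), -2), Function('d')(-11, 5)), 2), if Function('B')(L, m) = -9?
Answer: 784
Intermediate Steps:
Function('d')(r, C) = Mul(2, C)
Pow(Add(Mul(Function('B')(1, 6), -2), Function('d')(-11, 5)), 2) = Pow(Add(Mul(-9, -2), Mul(2, 5)), 2) = Pow(Add(18, 10), 2) = Pow(28, 2) = 784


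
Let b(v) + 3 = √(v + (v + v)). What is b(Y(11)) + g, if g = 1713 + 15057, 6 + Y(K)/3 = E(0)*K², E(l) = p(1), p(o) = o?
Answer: 16767 + 3*√115 ≈ 16799.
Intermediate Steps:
E(l) = 1
Y(K) = -18 + 3*K² (Y(K) = -18 + 3*(1*K²) = -18 + 3*K²)
b(v) = -3 + √3*√v (b(v) = -3 + √(v + (v + v)) = -3 + √(v + 2*v) = -3 + √(3*v) = -3 + √3*√v)
g = 16770
b(Y(11)) + g = (-3 + √3*√(-18 + 3*11²)) + 16770 = (-3 + √3*√(-18 + 3*121)) + 16770 = (-3 + √3*√(-18 + 363)) + 16770 = (-3 + √3*√345) + 16770 = (-3 + 3*√115) + 16770 = 16767 + 3*√115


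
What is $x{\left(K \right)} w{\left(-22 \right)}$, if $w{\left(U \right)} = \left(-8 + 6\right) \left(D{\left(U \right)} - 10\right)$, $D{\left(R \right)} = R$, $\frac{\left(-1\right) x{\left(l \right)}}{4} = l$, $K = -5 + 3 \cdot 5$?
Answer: $-2560$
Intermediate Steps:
$K = 10$ ($K = -5 + 15 = 10$)
$x{\left(l \right)} = - 4 l$
$w{\left(U \right)} = 20 - 2 U$ ($w{\left(U \right)} = \left(-8 + 6\right) \left(U - 10\right) = - 2 \left(-10 + U\right) = 20 - 2 U$)
$x{\left(K \right)} w{\left(-22 \right)} = \left(-4\right) 10 \left(20 - -44\right) = - 40 \left(20 + 44\right) = \left(-40\right) 64 = -2560$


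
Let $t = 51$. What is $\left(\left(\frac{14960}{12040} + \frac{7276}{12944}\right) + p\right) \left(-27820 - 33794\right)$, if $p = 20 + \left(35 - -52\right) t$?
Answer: $- \frac{19113702470235}{69574} \approx -2.7472 \cdot 10^{8}$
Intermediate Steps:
$p = 4457$ ($p = 20 + \left(35 - -52\right) 51 = 20 + \left(35 + 52\right) 51 = 20 + 87 \cdot 51 = 20 + 4437 = 4457$)
$\left(\left(\frac{14960}{12040} + \frac{7276}{12944}\right) + p\right) \left(-27820 - 33794\right) = \left(\left(\frac{14960}{12040} + \frac{7276}{12944}\right) + 4457\right) \left(-27820 - 33794\right) = \left(\left(14960 \cdot \frac{1}{12040} + 7276 \cdot \frac{1}{12944}\right) + 4457\right) \left(-61614\right) = \left(\left(\frac{374}{301} + \frac{1819}{3236}\right) + 4457\right) \left(-61614\right) = \left(\frac{1757783}{974036} + 4457\right) \left(-61614\right) = \frac{4343036235}{974036} \left(-61614\right) = - \frac{19113702470235}{69574}$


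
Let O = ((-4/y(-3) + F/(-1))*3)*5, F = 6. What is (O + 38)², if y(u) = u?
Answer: 1024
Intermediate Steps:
O = -70 (O = ((-4/(-3) + 6/(-1))*3)*5 = ((-4*(-⅓) + 6*(-1))*3)*5 = ((4/3 - 6)*3)*5 = -14/3*3*5 = -14*5 = -70)
(O + 38)² = (-70 + 38)² = (-32)² = 1024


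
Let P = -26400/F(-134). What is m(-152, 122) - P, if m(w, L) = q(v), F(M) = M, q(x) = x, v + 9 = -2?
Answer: -13937/67 ≈ -208.01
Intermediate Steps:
v = -11 (v = -9 - 2 = -11)
P = 13200/67 (P = -26400/(-134) = -26400*(-1/134) = 13200/67 ≈ 197.01)
m(w, L) = -11
m(-152, 122) - P = -11 - 1*13200/67 = -11 - 13200/67 = -13937/67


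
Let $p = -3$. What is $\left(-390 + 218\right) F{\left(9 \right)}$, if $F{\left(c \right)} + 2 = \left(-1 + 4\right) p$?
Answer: $1892$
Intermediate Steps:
$F{\left(c \right)} = -11$ ($F{\left(c \right)} = -2 + \left(-1 + 4\right) \left(-3\right) = -2 + 3 \left(-3\right) = -2 - 9 = -11$)
$\left(-390 + 218\right) F{\left(9 \right)} = \left(-390 + 218\right) \left(-11\right) = \left(-172\right) \left(-11\right) = 1892$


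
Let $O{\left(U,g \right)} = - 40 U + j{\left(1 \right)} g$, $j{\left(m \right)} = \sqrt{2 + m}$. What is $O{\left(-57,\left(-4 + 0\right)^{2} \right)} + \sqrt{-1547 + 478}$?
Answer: $2280 + 16 \sqrt{3} + i \sqrt{1069} \approx 2307.7 + 32.696 i$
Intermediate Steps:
$O{\left(U,g \right)} = - 40 U + g \sqrt{3}$ ($O{\left(U,g \right)} = - 40 U + \sqrt{2 + 1} g = - 40 U + \sqrt{3} g = - 40 U + g \sqrt{3}$)
$O{\left(-57,\left(-4 + 0\right)^{2} \right)} + \sqrt{-1547 + 478} = \left(\left(-40\right) \left(-57\right) + \left(-4 + 0\right)^{2} \sqrt{3}\right) + \sqrt{-1547 + 478} = \left(2280 + \left(-4\right)^{2} \sqrt{3}\right) + \sqrt{-1069} = \left(2280 + 16 \sqrt{3}\right) + i \sqrt{1069} = 2280 + 16 \sqrt{3} + i \sqrt{1069}$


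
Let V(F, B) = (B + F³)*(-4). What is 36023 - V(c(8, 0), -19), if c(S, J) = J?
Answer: 35947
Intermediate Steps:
V(F, B) = -4*B - 4*F³
36023 - V(c(8, 0), -19) = 36023 - (-4*(-19) - 4*0³) = 36023 - (76 - 4*0) = 36023 - (76 + 0) = 36023 - 1*76 = 36023 - 76 = 35947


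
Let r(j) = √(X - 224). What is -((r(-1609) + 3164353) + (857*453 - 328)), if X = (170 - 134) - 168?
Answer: -3552246 - 2*I*√89 ≈ -3.5522e+6 - 18.868*I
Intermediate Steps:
X = -132 (X = 36 - 168 = -132)
r(j) = 2*I*√89 (r(j) = √(-132 - 224) = √(-356) = 2*I*√89)
-((r(-1609) + 3164353) + (857*453 - 328)) = -((2*I*√89 + 3164353) + (857*453 - 328)) = -((3164353 + 2*I*√89) + (388221 - 328)) = -((3164353 + 2*I*√89) + 387893) = -(3552246 + 2*I*√89) = -3552246 - 2*I*√89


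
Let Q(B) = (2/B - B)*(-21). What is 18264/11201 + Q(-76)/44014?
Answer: 29868041421/18734030932 ≈ 1.5943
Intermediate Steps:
Q(B) = -42/B + 21*B (Q(B) = (-B + 2/B)*(-21) = -42/B + 21*B)
18264/11201 + Q(-76)/44014 = 18264/11201 + (-42/(-76) + 21*(-76))/44014 = 18264*(1/11201) + (-42*(-1/76) - 1596)*(1/44014) = 18264/11201 + (21/38 - 1596)*(1/44014) = 18264/11201 - 60627/38*1/44014 = 18264/11201 - 60627/1672532 = 29868041421/18734030932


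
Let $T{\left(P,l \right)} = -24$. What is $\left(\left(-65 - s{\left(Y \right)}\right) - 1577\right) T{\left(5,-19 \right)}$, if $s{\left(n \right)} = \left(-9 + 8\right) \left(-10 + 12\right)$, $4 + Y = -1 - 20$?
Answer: $39360$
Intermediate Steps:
$Y = -25$ ($Y = -4 - 21 = -25$)
$s{\left(n \right)} = -2$ ($s{\left(n \right)} = \left(-1\right) 2 = -2$)
$\left(\left(-65 - s{\left(Y \right)}\right) - 1577\right) T{\left(5,-19 \right)} = \left(\left(-65 - -2\right) - 1577\right) \left(-24\right) = \left(\left(-65 + 2\right) - 1577\right) \left(-24\right) = \left(-63 - 1577\right) \left(-24\right) = \left(-1640\right) \left(-24\right) = 39360$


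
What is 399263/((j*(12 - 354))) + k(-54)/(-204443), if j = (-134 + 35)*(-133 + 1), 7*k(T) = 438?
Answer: -573343212691/6395956730856 ≈ -0.089641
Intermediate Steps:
k(T) = 438/7 (k(T) = (⅐)*438 = 438/7)
j = 13068 (j = -99*(-132) = 13068)
399263/((j*(12 - 354))) + k(-54)/(-204443) = 399263/((13068*(12 - 354))) + (438/7)/(-204443) = 399263/((13068*(-342))) + (438/7)*(-1/204443) = 399263/(-4469256) - 438/1431101 = 399263*(-1/4469256) - 438/1431101 = -399263/4469256 - 438/1431101 = -573343212691/6395956730856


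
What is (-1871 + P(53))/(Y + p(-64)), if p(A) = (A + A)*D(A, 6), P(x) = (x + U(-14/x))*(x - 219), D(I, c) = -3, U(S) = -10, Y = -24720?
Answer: 77/208 ≈ 0.37019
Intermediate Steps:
P(x) = (-219 + x)*(-10 + x) (P(x) = (x - 10)*(x - 219) = (-10 + x)*(-219 + x) = (-219 + x)*(-10 + x))
p(A) = -6*A (p(A) = (A + A)*(-3) = (2*A)*(-3) = -6*A)
(-1871 + P(53))/(Y + p(-64)) = (-1871 + (2190 + 53² - 229*53))/(-24720 - 6*(-64)) = (-1871 + (2190 + 2809 - 12137))/(-24720 + 384) = (-1871 - 7138)/(-24336) = -9009*(-1/24336) = 77/208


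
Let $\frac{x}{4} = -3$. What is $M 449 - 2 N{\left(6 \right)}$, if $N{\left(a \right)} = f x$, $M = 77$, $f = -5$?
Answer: $34453$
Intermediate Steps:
$x = -12$ ($x = 4 \left(-3\right) = -12$)
$N{\left(a \right)} = 60$ ($N{\left(a \right)} = \left(-5\right) \left(-12\right) = 60$)
$M 449 - 2 N{\left(6 \right)} = 77 \cdot 449 - 120 = 34573 - 120 = 34453$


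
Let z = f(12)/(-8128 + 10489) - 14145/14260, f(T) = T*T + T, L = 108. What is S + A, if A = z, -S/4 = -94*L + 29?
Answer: 3951442943/97588 ≈ 40491.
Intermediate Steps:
f(T) = T + T**2 (f(T) = T**2 + T = T + T**2)
S = 40492 (S = -4*(-94*108 + 29) = -4*(-10152 + 29) = -4*(-10123) = 40492)
z = -90353/97588 (z = (12*(1 + 12))/(-8128 + 10489) - 14145/14260 = (12*13)/2361 - 14145*1/14260 = 156*(1/2361) - 123/124 = 52/787 - 123/124 = -90353/97588 ≈ -0.92586)
A = -90353/97588 ≈ -0.92586
S + A = 40492 - 90353/97588 = 3951442943/97588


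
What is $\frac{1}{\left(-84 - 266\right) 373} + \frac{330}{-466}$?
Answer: $- \frac{21540983}{30418150} \approx -0.70816$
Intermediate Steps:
$\frac{1}{\left(-84 - 266\right) 373} + \frac{330}{-466} = \frac{1}{-350} \cdot \frac{1}{373} + 330 \left(- \frac{1}{466}\right) = \left(- \frac{1}{350}\right) \frac{1}{373} - \frac{165}{233} = - \frac{1}{130550} - \frac{165}{233} = - \frac{21540983}{30418150}$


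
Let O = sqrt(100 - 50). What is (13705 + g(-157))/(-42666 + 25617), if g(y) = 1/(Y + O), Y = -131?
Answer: -78168708/97241813 + 5*sqrt(2)/291725439 ≈ -0.80386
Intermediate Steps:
O = 5*sqrt(2) (O = sqrt(50) = 5*sqrt(2) ≈ 7.0711)
g(y) = 1/(-131 + 5*sqrt(2))
(13705 + g(-157))/(-42666 + 25617) = (13705 + (-131/17111 - 5*sqrt(2)/17111))/(-42666 + 25617) = (234506124/17111 - 5*sqrt(2)/17111)/(-17049) = (234506124/17111 - 5*sqrt(2)/17111)*(-1/17049) = -78168708/97241813 + 5*sqrt(2)/291725439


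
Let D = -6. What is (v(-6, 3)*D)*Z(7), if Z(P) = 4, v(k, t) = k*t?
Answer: 432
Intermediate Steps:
(v(-6, 3)*D)*Z(7) = (-6*3*(-6))*4 = -18*(-6)*4 = 108*4 = 432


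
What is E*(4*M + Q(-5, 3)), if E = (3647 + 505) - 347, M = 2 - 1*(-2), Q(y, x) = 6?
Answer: 83710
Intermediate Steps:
M = 4 (M = 2 + 2 = 4)
E = 3805 (E = 4152 - 347 = 3805)
E*(4*M + Q(-5, 3)) = 3805*(4*4 + 6) = 3805*(16 + 6) = 3805*22 = 83710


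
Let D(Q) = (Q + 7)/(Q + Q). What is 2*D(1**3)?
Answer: 8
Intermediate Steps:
D(Q) = (7 + Q)/(2*Q) (D(Q) = (7 + Q)/((2*Q)) = (7 + Q)*(1/(2*Q)) = (7 + Q)/(2*Q))
2*D(1**3) = 2*((7 + 1**3)/(2*(1**3))) = 2*((1/2)*(7 + 1)/1) = 2*((1/2)*1*8) = 2*4 = 8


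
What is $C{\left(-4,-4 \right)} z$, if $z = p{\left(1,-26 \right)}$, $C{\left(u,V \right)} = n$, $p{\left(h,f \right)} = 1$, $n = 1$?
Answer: $1$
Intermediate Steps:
$C{\left(u,V \right)} = 1$
$z = 1$
$C{\left(-4,-4 \right)} z = 1 \cdot 1 = 1$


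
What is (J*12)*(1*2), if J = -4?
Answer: -96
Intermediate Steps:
(J*12)*(1*2) = (-4*12)*(1*2) = -48*2 = -96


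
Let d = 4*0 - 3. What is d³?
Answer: -27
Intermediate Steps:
d = -3 (d = 0 - 3 = -3)
d³ = (-3)³ = -27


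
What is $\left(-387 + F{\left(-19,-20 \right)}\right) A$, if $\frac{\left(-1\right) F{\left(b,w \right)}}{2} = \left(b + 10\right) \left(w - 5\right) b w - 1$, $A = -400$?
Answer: $68554000$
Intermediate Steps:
$F{\left(b,w \right)} = 2 - 2 b w \left(-5 + w\right) \left(10 + b\right)$ ($F{\left(b,w \right)} = - 2 \left(\left(b + 10\right) \left(w - 5\right) b w - 1\right) = - 2 \left(\left(10 + b\right) \left(-5 + w\right) b w - 1\right) = - 2 \left(\left(-5 + w\right) \left(10 + b\right) b w - 1\right) = - 2 \left(b \left(-5 + w\right) \left(10 + b\right) w - 1\right) = - 2 \left(b w \left(-5 + w\right) \left(10 + b\right) - 1\right) = - 2 \left(-1 + b w \left(-5 + w\right) \left(10 + b\right)\right) = 2 - 2 b w \left(-5 + w\right) \left(10 + b\right)$)
$\left(-387 + F{\left(-19,-20 \right)}\right) A = \left(-387 + \left(2 - - 380 \left(-20\right)^{2} - 2 \left(-19\right)^{2} \left(-20\right)^{2} + 10 \left(-20\right) \left(-19\right)^{2} + 100 \left(-19\right) \left(-20\right)\right)\right) \left(-400\right) = \left(-387 + \left(2 - \left(-380\right) 400 - 722 \cdot 400 + 10 \left(-20\right) 361 + 38000\right)\right) \left(-400\right) = \left(-387 + \left(2 + 152000 - 288800 - 72200 + 38000\right)\right) \left(-400\right) = \left(-387 - 170998\right) \left(-400\right) = \left(-171385\right) \left(-400\right) = 68554000$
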